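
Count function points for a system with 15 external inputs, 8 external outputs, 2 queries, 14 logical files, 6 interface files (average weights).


UFP = EI*4 + EO*5 + EQ*4 + ILF*10 + EIF*7
UFP = 15*4 + 8*5 + 2*4 + 14*10 + 6*7
UFP = 60 + 40 + 8 + 140 + 42
UFP = 290

290


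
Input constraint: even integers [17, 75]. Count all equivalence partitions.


Constraint: even integers in [17, 75]
Class 1: x < 17 — out-of-range invalid
Class 2: x in [17,75] but odd — wrong type invalid
Class 3: x in [17,75] and even — valid
Class 4: x > 75 — out-of-range invalid
Total equivalence classes: 4

4 equivalence classes


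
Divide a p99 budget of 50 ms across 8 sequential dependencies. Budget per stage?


Formula: per_stage = total_budget / stages
per_stage = 50 / 8
per_stage = 6.25 ms

6.25 ms


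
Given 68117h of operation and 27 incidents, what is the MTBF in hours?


Formula: MTBF = Total operating time / Number of failures
MTBF = 68117 / 27
MTBF = 2522.85 hours

2522.85 hours


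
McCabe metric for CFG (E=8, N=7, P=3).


Formula: V(G) = E - N + 2P
V(G) = 8 - 7 + 2*3
V(G) = 1 + 6
V(G) = 7

7


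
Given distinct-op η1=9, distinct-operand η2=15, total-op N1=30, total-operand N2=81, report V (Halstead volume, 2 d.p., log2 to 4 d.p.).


Formula: V = N * log2(η), where N = N1 + N2 and η = η1 + η2
η = 9 + 15 = 24
N = 30 + 81 = 111
log2(24) ≈ 4.5850
V = 111 * 4.5850 = 508.94

508.94


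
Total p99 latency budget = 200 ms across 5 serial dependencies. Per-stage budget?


Formula: per_stage = total_budget / stages
per_stage = 200 / 5
per_stage = 40.0 ms

40.0 ms


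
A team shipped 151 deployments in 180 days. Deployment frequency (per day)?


Formula: deployments per day = releases / days
= 151 / 180
= 0.839 deploys/day
(equivalently, 5.87 deploys/week)

0.839 deploys/day


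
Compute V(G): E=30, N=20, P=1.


Formula: V(G) = E - N + 2P
V(G) = 30 - 20 + 2*1
V(G) = 10 + 2
V(G) = 12

12


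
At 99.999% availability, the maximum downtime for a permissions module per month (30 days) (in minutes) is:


Formula: allowed downtime = period * (100 - SLA) / 100
Period (month (30 days)) = 43200 minutes
Unavailability fraction = (100 - 99.999) / 100
Allowed downtime = 43200 * (100 - 99.999) / 100
Allowed downtime = 0.432 minutes

0.432 minutes


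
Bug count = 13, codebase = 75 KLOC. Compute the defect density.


Defect density = defects / KLOC
Defect density = 13 / 75
Defect density = 0.173 defects/KLOC

0.173 defects/KLOC


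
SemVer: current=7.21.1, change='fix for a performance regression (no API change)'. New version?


Current: 7.21.1
Change category: 'fix for a performance regression (no API change)' → patch bump
SemVer rule: patch bump → increment PATCH (MAJOR and MINOR unchanged)
New: 7.21.2

7.21.2


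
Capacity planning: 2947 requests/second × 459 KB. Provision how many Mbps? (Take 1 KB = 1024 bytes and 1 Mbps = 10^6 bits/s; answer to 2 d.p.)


Formula: Mbps = payload_bytes * RPS * 8 / 1e6
Payload per request = 459 KB = 459 * 1024 = 470016 bytes
Total bytes/sec = 470016 * 2947 = 1385137152
Total bits/sec = 1385137152 * 8 = 11081097216
Mbps = 11081097216 / 1e6 = 11081.1

11081.1 Mbps


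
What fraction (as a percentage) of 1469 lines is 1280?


Coverage = covered / total * 100
Coverage = 1280 / 1469 * 100
Coverage = 87.13%

87.13%


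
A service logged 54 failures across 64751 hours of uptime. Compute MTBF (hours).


Formula: MTBF = Total operating time / Number of failures
MTBF = 64751 / 54
MTBF = 1199.09 hours

1199.09 hours


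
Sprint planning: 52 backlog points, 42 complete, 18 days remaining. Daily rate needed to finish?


Formula: Required rate = Remaining points / Days left
Remaining = 52 - 42 = 10 points
Required rate = 10 / 18 = 0.56 points/day

0.56 points/day


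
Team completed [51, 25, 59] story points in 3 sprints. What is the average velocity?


Formula: Avg velocity = Total points / Number of sprints
Points: [51, 25, 59]
Sum = 51 + 25 + 59 = 135
Avg velocity = 135 / 3 = 45.0 points/sprint

45.0 points/sprint


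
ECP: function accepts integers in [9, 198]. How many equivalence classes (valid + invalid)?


Valid range: [9, 198]
Class 1: x < 9 — invalid
Class 2: 9 ≤ x ≤ 198 — valid
Class 3: x > 198 — invalid
Total equivalence classes: 3

3 equivalence classes


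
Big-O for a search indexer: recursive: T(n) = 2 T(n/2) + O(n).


Reasoning: master theorem case 2 (merge-sort recurrence)
Complexity: O(n log n)

O(n log n)


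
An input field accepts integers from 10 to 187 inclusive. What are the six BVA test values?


Range: [10, 187]
Boundaries: just below min, min, min+1, max-1, max, just above max
Values: [9, 10, 11, 186, 187, 188]

[9, 10, 11, 186, 187, 188]


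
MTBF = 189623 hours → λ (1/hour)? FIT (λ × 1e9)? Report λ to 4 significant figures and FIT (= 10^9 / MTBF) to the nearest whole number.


Formula: λ = 1 / MTBF; FIT = λ × 1e9 = 1e9 / MTBF
λ = 1 / 189623 ≈ 5.274e-06 failures/hour
FIT = 1e9 / 189623 ≈ 5274 failures per 1e9 hours (nearest whole number)

λ = 5.274e-06 /h, FIT = 5274


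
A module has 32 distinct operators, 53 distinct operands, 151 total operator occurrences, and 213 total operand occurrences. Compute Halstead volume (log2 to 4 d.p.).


Formula: V = N * log2(η), where N = N1 + N2 and η = η1 + η2
η = 32 + 53 = 85
N = 151 + 213 = 364
log2(85) ≈ 6.4094
V = 364 * 6.4094 = 2333.02

2333.02


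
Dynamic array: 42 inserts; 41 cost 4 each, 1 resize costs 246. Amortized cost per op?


Formula: Amortized cost = Total cost / Operations
Total cost = (41 * 4) + (1 * 246)
Total cost = 164 + 246 = 410
Amortized = 410 / 42 = 9.7619

9.7619


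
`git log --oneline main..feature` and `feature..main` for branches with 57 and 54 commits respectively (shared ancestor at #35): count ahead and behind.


Common ancestor: commit #35
feature commits after divergence: 57 - 35 = 22
main commits after divergence: 54 - 35 = 19
feature is 22 commits ahead of main
main is 19 commits ahead of feature

feature ahead: 22, main ahead: 19


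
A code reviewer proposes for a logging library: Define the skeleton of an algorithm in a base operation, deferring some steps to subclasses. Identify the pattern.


This matches the Template Method pattern

Template Method


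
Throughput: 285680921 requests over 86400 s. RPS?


Formula: throughput = requests / seconds
throughput = 285680921 / 86400
throughput = 3306.49 requests/second

3306.49 requests/second


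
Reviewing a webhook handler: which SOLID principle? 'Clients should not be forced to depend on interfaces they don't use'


This describes the Interface Segregation Principle (ISP)

Interface Segregation Principle (ISP)


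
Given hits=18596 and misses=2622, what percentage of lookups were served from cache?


Formula: hit rate = hits / (hits + misses) * 100
hit rate = 18596 / (18596 + 2622) * 100
hit rate = 18596 / 21218 * 100
hit rate = 87.64%

87.64%


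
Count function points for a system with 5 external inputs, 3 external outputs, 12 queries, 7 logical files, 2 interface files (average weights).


UFP = EI*4 + EO*5 + EQ*4 + ILF*10 + EIF*7
UFP = 5*4 + 3*5 + 12*4 + 7*10 + 2*7
UFP = 20 + 15 + 48 + 70 + 14
UFP = 167

167


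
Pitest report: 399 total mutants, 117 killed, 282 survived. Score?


Mutation score = killed / total * 100
Mutation score = 117 / 399 * 100
Mutation score = 29.32%

29.32%


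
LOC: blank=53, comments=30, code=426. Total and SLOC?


Total LOC = blank + comment + code
Total LOC = 53 + 30 + 426 = 509
SLOC (source only) = code = 426

Total LOC: 509, SLOC: 426


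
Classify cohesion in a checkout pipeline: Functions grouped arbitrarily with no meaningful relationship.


Reasoning: Worst: random grouping
Type: Coincidental cohesion

Coincidental cohesion


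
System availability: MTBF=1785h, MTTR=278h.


Availability = MTBF / (MTBF + MTTR)
Availability = 1785 / (1785 + 278)
Availability = 1785 / 2063
Availability = 86.5245%

86.5245%


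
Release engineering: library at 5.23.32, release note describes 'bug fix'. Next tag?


Current: 5.23.32
Change category: 'bug fix' → patch bump
SemVer rule: patch bump → increment PATCH (MAJOR and MINOR unchanged)
New: 5.23.33

5.23.33


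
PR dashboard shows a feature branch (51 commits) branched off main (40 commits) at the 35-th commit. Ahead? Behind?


Common ancestor: commit #35
feature commits after divergence: 51 - 35 = 16
main commits after divergence: 40 - 35 = 5
feature is 16 commits ahead of main
main is 5 commits ahead of feature

feature ahead: 16, main ahead: 5


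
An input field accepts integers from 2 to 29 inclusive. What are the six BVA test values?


Range: [2, 29]
Boundaries: just below min, min, min+1, max-1, max, just above max
Values: [1, 2, 3, 28, 29, 30]

[1, 2, 3, 28, 29, 30]


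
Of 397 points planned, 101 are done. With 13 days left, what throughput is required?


Formula: Required rate = Remaining points / Days left
Remaining = 397 - 101 = 296 points
Required rate = 296 / 13 = 22.77 points/day

22.77 points/day


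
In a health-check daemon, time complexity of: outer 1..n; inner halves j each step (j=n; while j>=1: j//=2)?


Reasoning: n times log n
Complexity: O(n log n)

O(n log n)


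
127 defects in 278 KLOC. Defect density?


Defect density = defects / KLOC
Defect density = 127 / 278
Defect density = 0.457 defects/KLOC

0.457 defects/KLOC


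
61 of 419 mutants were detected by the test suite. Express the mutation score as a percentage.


Mutation score = killed / total * 100
Mutation score = 61 / 419 * 100
Mutation score = 14.56%

14.56%


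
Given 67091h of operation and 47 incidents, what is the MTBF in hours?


Formula: MTBF = Total operating time / Number of failures
MTBF = 67091 / 47
MTBF = 1427.47 hours

1427.47 hours


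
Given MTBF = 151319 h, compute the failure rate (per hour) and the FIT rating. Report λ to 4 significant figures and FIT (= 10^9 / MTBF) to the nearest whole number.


Formula: λ = 1 / MTBF; FIT = λ × 1e9 = 1e9 / MTBF
λ = 1 / 151319 ≈ 6.609e-06 failures/hour
FIT = 1e9 / 151319 ≈ 6609 failures per 1e9 hours (nearest whole number)

λ = 6.609e-06 /h, FIT = 6609


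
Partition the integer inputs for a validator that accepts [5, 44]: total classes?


Valid range: [5, 44]
Class 1: x < 5 — invalid
Class 2: 5 ≤ x ≤ 44 — valid
Class 3: x > 44 — invalid
Total equivalence classes: 3

3 equivalence classes


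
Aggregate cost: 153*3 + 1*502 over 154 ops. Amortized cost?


Formula: Amortized cost = Total cost / Operations
Total cost = (153 * 3) + (1 * 502)
Total cost = 459 + 502 = 961
Amortized = 961 / 154 = 6.2403

6.2403


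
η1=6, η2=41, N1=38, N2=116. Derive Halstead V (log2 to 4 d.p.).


Formula: V = N * log2(η), where N = N1 + N2 and η = η1 + η2
η = 6 + 41 = 47
N = 38 + 116 = 154
log2(47) ≈ 5.5546
V = 154 * 5.5546 = 855.41

855.41


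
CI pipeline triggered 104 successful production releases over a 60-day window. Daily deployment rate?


Formula: deployments per day = releases / days
= 104 / 60
= 1.733 deploys/day
(equivalently, 12.13 deploys/week)

1.733 deploys/day


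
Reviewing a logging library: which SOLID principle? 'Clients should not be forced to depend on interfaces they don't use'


This describes the Interface Segregation Principle (ISP)

Interface Segregation Principle (ISP)


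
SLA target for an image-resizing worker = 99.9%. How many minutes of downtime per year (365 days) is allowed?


Formula: allowed downtime = period * (100 - SLA) / 100
Period (year (365 days)) = 525600 minutes
Unavailability fraction = (100 - 99.9) / 100
Allowed downtime = 525600 * (100 - 99.9) / 100
Allowed downtime = 525.6 minutes

525.6 minutes


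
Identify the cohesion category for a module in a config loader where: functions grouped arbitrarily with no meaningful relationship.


Reasoning: Worst: random grouping
Type: Coincidental cohesion

Coincidental cohesion


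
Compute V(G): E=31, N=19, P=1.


Formula: V(G) = E - N + 2P
V(G) = 31 - 19 + 2*1
V(G) = 12 + 2
V(G) = 14

14


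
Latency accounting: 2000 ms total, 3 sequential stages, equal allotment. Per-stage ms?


Formula: per_stage = total_budget / stages
per_stage = 2000 / 3
per_stage = 666.67 ms

666.67 ms


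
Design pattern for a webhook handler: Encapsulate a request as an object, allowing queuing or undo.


This matches the Command pattern

Command


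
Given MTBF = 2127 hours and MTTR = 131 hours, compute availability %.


Availability = MTBF / (MTBF + MTTR)
Availability = 2127 / (2127 + 131)
Availability = 2127 / 2258
Availability = 94.1984%

94.1984%


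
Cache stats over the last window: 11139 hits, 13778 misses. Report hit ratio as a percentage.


Formula: hit rate = hits / (hits + misses) * 100
hit rate = 11139 / (11139 + 13778) * 100
hit rate = 11139 / 24917 * 100
hit rate = 44.7%

44.7%


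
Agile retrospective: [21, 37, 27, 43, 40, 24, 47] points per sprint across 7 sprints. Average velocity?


Formula: Avg velocity = Total points / Number of sprints
Points: [21, 37, 27, 43, 40, 24, 47]
Sum = 21 + 37 + 27 + 43 + 40 + 24 + 47 = 239
Avg velocity = 239 / 7 = 34.14 points/sprint

34.14 points/sprint


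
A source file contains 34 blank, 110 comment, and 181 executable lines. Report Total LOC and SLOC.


Total LOC = blank + comment + code
Total LOC = 34 + 110 + 181 = 325
SLOC (source only) = code = 181

Total LOC: 325, SLOC: 181


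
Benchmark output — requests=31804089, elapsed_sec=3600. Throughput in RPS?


Formula: throughput = requests / seconds
throughput = 31804089 / 3600
throughput = 8834.47 requests/second

8834.47 requests/second


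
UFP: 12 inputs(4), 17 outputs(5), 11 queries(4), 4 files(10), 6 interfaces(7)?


UFP = EI*4 + EO*5 + EQ*4 + ILF*10 + EIF*7
UFP = 12*4 + 17*5 + 11*4 + 4*10 + 6*7
UFP = 48 + 85 + 44 + 40 + 42
UFP = 259

259


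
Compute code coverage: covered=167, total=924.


Coverage = covered / total * 100
Coverage = 167 / 924 * 100
Coverage = 18.07%

18.07%


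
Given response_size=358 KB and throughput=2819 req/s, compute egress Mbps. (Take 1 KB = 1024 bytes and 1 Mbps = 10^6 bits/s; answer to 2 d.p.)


Formula: Mbps = payload_bytes * RPS * 8 / 1e6
Payload per request = 358 KB = 358 * 1024 = 366592 bytes
Total bytes/sec = 366592 * 2819 = 1033422848
Total bits/sec = 1033422848 * 8 = 8267382784
Mbps = 8267382784 / 1e6 = 8267.38

8267.38 Mbps


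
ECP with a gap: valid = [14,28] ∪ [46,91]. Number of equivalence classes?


Valid ranges: [14,28] and [46,91]
Class 1: x < 14 — invalid
Class 2: 14 ≤ x ≤ 28 — valid
Class 3: 28 < x < 46 — invalid (gap between ranges)
Class 4: 46 ≤ x ≤ 91 — valid
Class 5: x > 91 — invalid
Total equivalence classes: 5

5 equivalence classes


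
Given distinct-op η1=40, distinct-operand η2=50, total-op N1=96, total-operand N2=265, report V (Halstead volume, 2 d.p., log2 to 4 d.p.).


Formula: V = N * log2(η), where N = N1 + N2 and η = η1 + η2
η = 40 + 50 = 90
N = 96 + 265 = 361
log2(90) ≈ 6.4919
V = 361 * 6.4919 = 2343.58

2343.58


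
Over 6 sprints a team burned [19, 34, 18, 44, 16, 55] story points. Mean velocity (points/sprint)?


Formula: Avg velocity = Total points / Number of sprints
Points: [19, 34, 18, 44, 16, 55]
Sum = 19 + 34 + 18 + 44 + 16 + 55 = 186
Avg velocity = 186 / 6 = 31.0 points/sprint

31.0 points/sprint


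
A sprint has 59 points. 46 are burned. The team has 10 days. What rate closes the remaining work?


Formula: Required rate = Remaining points / Days left
Remaining = 59 - 46 = 13 points
Required rate = 13 / 10 = 1.3 points/day

1.3 points/day


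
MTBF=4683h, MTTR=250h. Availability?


Availability = MTBF / (MTBF + MTTR)
Availability = 4683 / (4683 + 250)
Availability = 4683 / 4933
Availability = 94.9321%

94.9321%


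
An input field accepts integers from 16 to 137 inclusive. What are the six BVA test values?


Range: [16, 137]
Boundaries: just below min, min, min+1, max-1, max, just above max
Values: [15, 16, 17, 136, 137, 138]

[15, 16, 17, 136, 137, 138]


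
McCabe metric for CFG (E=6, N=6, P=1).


Formula: V(G) = E - N + 2P
V(G) = 6 - 6 + 2*1
V(G) = 0 + 2
V(G) = 2

2


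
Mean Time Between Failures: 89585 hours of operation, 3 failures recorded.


Formula: MTBF = Total operating time / Number of failures
MTBF = 89585 / 3
MTBF = 29861.67 hours

29861.67 hours


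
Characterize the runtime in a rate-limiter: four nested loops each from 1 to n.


Reasoning: four levels of nesting
Complexity: O(n^4)

O(n^4)


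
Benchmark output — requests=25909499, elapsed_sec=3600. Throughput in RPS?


Formula: throughput = requests / seconds
throughput = 25909499 / 3600
throughput = 7197.08 requests/second

7197.08 requests/second


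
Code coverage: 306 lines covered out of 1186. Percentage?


Coverage = covered / total * 100
Coverage = 306 / 1186 * 100
Coverage = 25.8%

25.8%


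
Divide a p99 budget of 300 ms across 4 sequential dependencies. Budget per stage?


Formula: per_stage = total_budget / stages
per_stage = 300 / 4
per_stage = 75.0 ms

75.0 ms


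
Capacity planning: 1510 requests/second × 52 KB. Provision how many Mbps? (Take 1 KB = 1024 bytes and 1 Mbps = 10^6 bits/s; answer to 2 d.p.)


Formula: Mbps = payload_bytes * RPS * 8 / 1e6
Payload per request = 52 KB = 52 * 1024 = 53248 bytes
Total bytes/sec = 53248 * 1510 = 80404480
Total bits/sec = 80404480 * 8 = 643235840
Mbps = 643235840 / 1e6 = 643.24

643.24 Mbps


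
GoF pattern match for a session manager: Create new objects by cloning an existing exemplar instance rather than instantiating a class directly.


This matches the Prototype pattern

Prototype


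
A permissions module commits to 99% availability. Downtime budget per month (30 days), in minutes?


Formula: allowed downtime = period * (100 - SLA) / 100
Period (month (30 days)) = 43200 minutes
Unavailability fraction = (100 - 99.0) / 100
Allowed downtime = 43200 * (100 - 99.0) / 100
Allowed downtime = 432.0 minutes

432.0 minutes


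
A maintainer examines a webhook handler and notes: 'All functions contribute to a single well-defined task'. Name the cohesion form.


Reasoning: Best: single purpose
Type: Functional cohesion

Functional cohesion


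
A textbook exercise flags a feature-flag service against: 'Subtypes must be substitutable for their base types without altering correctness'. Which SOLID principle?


This describes the Liskov Substitution Principle (LSP)

Liskov Substitution Principle (LSP)


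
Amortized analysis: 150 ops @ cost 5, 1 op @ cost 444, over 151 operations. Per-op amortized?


Formula: Amortized cost = Total cost / Operations
Total cost = (150 * 5) + (1 * 444)
Total cost = 750 + 444 = 1194
Amortized = 1194 / 151 = 7.9073

7.9073


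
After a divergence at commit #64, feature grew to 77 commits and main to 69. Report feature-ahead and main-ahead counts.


Common ancestor: commit #64
feature commits after divergence: 77 - 64 = 13
main commits after divergence: 69 - 64 = 5
feature is 13 commits ahead of main
main is 5 commits ahead of feature

feature ahead: 13, main ahead: 5


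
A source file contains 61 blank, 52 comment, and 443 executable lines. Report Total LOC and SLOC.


Total LOC = blank + comment + code
Total LOC = 61 + 52 + 443 = 556
SLOC (source only) = code = 443

Total LOC: 556, SLOC: 443


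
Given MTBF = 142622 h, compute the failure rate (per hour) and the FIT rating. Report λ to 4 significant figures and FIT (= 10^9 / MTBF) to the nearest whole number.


Formula: λ = 1 / MTBF; FIT = λ × 1e9 = 1e9 / MTBF
λ = 1 / 142622 ≈ 7.012e-06 failures/hour
FIT = 1e9 / 142622 ≈ 7012 failures per 1e9 hours (nearest whole number)

λ = 7.012e-06 /h, FIT = 7012


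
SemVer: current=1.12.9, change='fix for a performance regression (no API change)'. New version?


Current: 1.12.9
Change category: 'fix for a performance regression (no API change)' → patch bump
SemVer rule: patch bump → increment PATCH (MAJOR and MINOR unchanged)
New: 1.12.10

1.12.10


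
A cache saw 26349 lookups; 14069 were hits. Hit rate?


Formula: hit rate = hits / (hits + misses) * 100
hit rate = 14069 / (14069 + 12280) * 100
hit rate = 14069 / 26349 * 100
hit rate = 53.39%

53.39%


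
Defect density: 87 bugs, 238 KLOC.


Defect density = defects / KLOC
Defect density = 87 / 238
Defect density = 0.366 defects/KLOC

0.366 defects/KLOC


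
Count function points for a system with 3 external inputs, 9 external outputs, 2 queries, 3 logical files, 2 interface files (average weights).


UFP = EI*4 + EO*5 + EQ*4 + ILF*10 + EIF*7
UFP = 3*4 + 9*5 + 2*4 + 3*10 + 2*7
UFP = 12 + 45 + 8 + 30 + 14
UFP = 109

109


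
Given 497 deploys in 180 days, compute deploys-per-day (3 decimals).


Formula: deployments per day = releases / days
= 497 / 180
= 2.761 deploys/day
(equivalently, 19.33 deploys/week)

2.761 deploys/day


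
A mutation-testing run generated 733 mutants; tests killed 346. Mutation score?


Mutation score = killed / total * 100
Mutation score = 346 / 733 * 100
Mutation score = 47.2%

47.2%


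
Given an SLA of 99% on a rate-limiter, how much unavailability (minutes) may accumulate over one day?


Formula: allowed downtime = period * (100 - SLA) / 100
Period (day) = 1440 minutes
Unavailability fraction = (100 - 99.0) / 100
Allowed downtime = 1440 * (100 - 99.0) / 100
Allowed downtime = 14.4 minutes

14.4 minutes


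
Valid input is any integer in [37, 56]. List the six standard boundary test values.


Range: [37, 56]
Boundaries: just below min, min, min+1, max-1, max, just above max
Values: [36, 37, 38, 55, 56, 57]

[36, 37, 38, 55, 56, 57]


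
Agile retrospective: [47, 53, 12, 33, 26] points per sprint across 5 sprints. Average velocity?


Formula: Avg velocity = Total points / Number of sprints
Points: [47, 53, 12, 33, 26]
Sum = 47 + 53 + 12 + 33 + 26 = 171
Avg velocity = 171 / 5 = 34.2 points/sprint

34.2 points/sprint


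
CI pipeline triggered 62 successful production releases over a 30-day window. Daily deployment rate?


Formula: deployments per day = releases / days
= 62 / 30
= 2.067 deploys/day
(equivalently, 14.47 deploys/week)

2.067 deploys/day


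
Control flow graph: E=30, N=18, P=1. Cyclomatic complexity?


Formula: V(G) = E - N + 2P
V(G) = 30 - 18 + 2*1
V(G) = 12 + 2
V(G) = 14

14


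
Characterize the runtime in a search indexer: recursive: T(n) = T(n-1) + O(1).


Reasoning: linear recursion with constant work per frame
Complexity: O(n)

O(n)


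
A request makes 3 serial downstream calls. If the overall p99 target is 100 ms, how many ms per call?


Formula: per_stage = total_budget / stages
per_stage = 100 / 3
per_stage = 33.33 ms

33.33 ms


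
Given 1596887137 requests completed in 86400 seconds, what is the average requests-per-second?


Formula: throughput = requests / seconds
throughput = 1596887137 / 86400
throughput = 18482.49 requests/second

18482.49 requests/second


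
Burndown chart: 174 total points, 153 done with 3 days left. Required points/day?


Formula: Required rate = Remaining points / Days left
Remaining = 174 - 153 = 21 points
Required rate = 21 / 3 = 7.0 points/day

7.0 points/day


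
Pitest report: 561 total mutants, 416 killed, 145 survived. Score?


Mutation score = killed / total * 100
Mutation score = 416 / 561 * 100
Mutation score = 74.15%

74.15%


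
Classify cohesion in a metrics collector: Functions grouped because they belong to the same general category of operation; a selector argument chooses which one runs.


Reasoning: Grouped by category of activity, not by data or sequence
Type: Logical cohesion

Logical cohesion


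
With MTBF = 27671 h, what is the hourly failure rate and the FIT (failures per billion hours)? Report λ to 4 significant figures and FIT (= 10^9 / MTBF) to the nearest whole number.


Formula: λ = 1 / MTBF; FIT = λ × 1e9 = 1e9 / MTBF
λ = 1 / 27671 ≈ 3.614e-05 failures/hour
FIT = 1e9 / 27671 ≈ 36139 failures per 1e9 hours (nearest whole number)

λ = 3.614e-05 /h, FIT = 36139


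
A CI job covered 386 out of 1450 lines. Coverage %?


Coverage = covered / total * 100
Coverage = 386 / 1450 * 100
Coverage = 26.62%

26.62%


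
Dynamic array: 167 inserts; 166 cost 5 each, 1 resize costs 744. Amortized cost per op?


Formula: Amortized cost = Total cost / Operations
Total cost = (166 * 5) + (1 * 744)
Total cost = 830 + 744 = 1574
Amortized = 1574 / 167 = 9.4251

9.4251


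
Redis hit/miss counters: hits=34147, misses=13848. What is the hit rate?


Formula: hit rate = hits / (hits + misses) * 100
hit rate = 34147 / (34147 + 13848) * 100
hit rate = 34147 / 47995 * 100
hit rate = 71.15%

71.15%


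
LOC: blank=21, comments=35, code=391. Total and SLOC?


Total LOC = blank + comment + code
Total LOC = 21 + 35 + 391 = 447
SLOC (source only) = code = 391

Total LOC: 447, SLOC: 391


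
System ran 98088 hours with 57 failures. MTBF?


Formula: MTBF = Total operating time / Number of failures
MTBF = 98088 / 57
MTBF = 1720.84 hours

1720.84 hours


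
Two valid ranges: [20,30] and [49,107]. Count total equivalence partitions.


Valid ranges: [20,30] and [49,107]
Class 1: x < 20 — invalid
Class 2: 20 ≤ x ≤ 30 — valid
Class 3: 30 < x < 49 — invalid (gap between ranges)
Class 4: 49 ≤ x ≤ 107 — valid
Class 5: x > 107 — invalid
Total equivalence classes: 5

5 equivalence classes


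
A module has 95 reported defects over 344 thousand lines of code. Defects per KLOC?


Defect density = defects / KLOC
Defect density = 95 / 344
Defect density = 0.276 defects/KLOC

0.276 defects/KLOC


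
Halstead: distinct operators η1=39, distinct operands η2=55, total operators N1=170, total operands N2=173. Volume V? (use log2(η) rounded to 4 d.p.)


Formula: V = N * log2(η), where N = N1 + N2 and η = η1 + η2
η = 39 + 55 = 94
N = 170 + 173 = 343
log2(94) ≈ 6.5546
V = 343 * 6.5546 = 2248.23

2248.23


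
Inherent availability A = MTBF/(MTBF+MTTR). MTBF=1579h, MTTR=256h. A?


Availability = MTBF / (MTBF + MTTR)
Availability = 1579 / (1579 + 256)
Availability = 1579 / 1835
Availability = 86.049%

86.049%


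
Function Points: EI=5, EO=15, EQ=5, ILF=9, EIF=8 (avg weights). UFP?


UFP = EI*4 + EO*5 + EQ*4 + ILF*10 + EIF*7
UFP = 5*4 + 15*5 + 5*4 + 9*10 + 8*7
UFP = 20 + 75 + 20 + 90 + 56
UFP = 261

261


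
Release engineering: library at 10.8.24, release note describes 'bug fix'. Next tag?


Current: 10.8.24
Change category: 'bug fix' → patch bump
SemVer rule: patch bump → increment PATCH (MAJOR and MINOR unchanged)
New: 10.8.25

10.8.25


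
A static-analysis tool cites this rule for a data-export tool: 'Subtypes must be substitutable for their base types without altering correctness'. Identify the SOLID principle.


This describes the Liskov Substitution Principle (LSP)

Liskov Substitution Principle (LSP)


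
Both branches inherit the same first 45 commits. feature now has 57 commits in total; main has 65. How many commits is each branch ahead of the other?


Common ancestor: commit #45
feature commits after divergence: 57 - 45 = 12
main commits after divergence: 65 - 45 = 20
feature is 12 commits ahead of main
main is 20 commits ahead of feature

feature ahead: 12, main ahead: 20


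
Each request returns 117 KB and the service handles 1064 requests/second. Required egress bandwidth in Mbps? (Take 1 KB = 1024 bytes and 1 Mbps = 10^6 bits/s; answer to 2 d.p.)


Formula: Mbps = payload_bytes * RPS * 8 / 1e6
Payload per request = 117 KB = 117 * 1024 = 119808 bytes
Total bytes/sec = 119808 * 1064 = 127475712
Total bits/sec = 127475712 * 8 = 1019805696
Mbps = 1019805696 / 1e6 = 1019.81

1019.81 Mbps


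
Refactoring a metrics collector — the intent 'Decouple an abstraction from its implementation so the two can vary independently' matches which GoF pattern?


This matches the Bridge pattern

Bridge


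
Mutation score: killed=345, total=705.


Mutation score = killed / total * 100
Mutation score = 345 / 705 * 100
Mutation score = 48.94%

48.94%


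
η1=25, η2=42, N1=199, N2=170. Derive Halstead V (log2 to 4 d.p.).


Formula: V = N * log2(η), where N = N1 + N2 and η = η1 + η2
η = 25 + 42 = 67
N = 199 + 170 = 369
log2(67) ≈ 6.0661
V = 369 * 6.0661 = 2238.39

2238.39


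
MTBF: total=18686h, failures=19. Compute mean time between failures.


Formula: MTBF = Total operating time / Number of failures
MTBF = 18686 / 19
MTBF = 983.47 hours

983.47 hours


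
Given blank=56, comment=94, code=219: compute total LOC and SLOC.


Total LOC = blank + comment + code
Total LOC = 56 + 94 + 219 = 369
SLOC (source only) = code = 219

Total LOC: 369, SLOC: 219


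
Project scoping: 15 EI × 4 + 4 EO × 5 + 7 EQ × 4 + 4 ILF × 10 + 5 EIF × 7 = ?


UFP = EI*4 + EO*5 + EQ*4 + ILF*10 + EIF*7
UFP = 15*4 + 4*5 + 7*4 + 4*10 + 5*7
UFP = 60 + 20 + 28 + 40 + 35
UFP = 183

183


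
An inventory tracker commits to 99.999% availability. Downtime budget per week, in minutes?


Formula: allowed downtime = period * (100 - SLA) / 100
Period (week) = 10080 minutes
Unavailability fraction = (100 - 99.999) / 100
Allowed downtime = 10080 * (100 - 99.999) / 100
Allowed downtime = 0.1008 minutes

0.1008 minutes


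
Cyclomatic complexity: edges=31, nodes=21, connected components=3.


Formula: V(G) = E - N + 2P
V(G) = 31 - 21 + 2*3
V(G) = 10 + 6
V(G) = 16

16


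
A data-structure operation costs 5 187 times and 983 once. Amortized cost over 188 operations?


Formula: Amortized cost = Total cost / Operations
Total cost = (187 * 5) + (1 * 983)
Total cost = 935 + 983 = 1918
Amortized = 1918 / 188 = 10.2021

10.2021


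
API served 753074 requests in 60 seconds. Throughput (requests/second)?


Formula: throughput = requests / seconds
throughput = 753074 / 60
throughput = 12551.23 requests/second

12551.23 requests/second


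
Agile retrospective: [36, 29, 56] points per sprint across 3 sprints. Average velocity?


Formula: Avg velocity = Total points / Number of sprints
Points: [36, 29, 56]
Sum = 36 + 29 + 56 = 121
Avg velocity = 121 / 3 = 40.33 points/sprint

40.33 points/sprint


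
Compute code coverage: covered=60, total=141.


Coverage = covered / total * 100
Coverage = 60 / 141 * 100
Coverage = 42.55%

42.55%


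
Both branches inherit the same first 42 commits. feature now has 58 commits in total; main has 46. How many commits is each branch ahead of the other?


Common ancestor: commit #42
feature commits after divergence: 58 - 42 = 16
main commits after divergence: 46 - 42 = 4
feature is 16 commits ahead of main
main is 4 commits ahead of feature

feature ahead: 16, main ahead: 4


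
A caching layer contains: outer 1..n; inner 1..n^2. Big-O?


Reasoning: n times n^2
Complexity: O(n^3)

O(n^3)


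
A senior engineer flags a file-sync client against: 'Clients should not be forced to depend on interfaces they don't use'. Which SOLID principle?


This describes the Interface Segregation Principle (ISP)

Interface Segregation Principle (ISP)


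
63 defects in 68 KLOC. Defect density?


Defect density = defects / KLOC
Defect density = 63 / 68
Defect density = 0.926 defects/KLOC

0.926 defects/KLOC


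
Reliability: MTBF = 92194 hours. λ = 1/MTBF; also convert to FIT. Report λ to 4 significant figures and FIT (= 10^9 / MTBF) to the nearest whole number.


Formula: λ = 1 / MTBF; FIT = λ × 1e9 = 1e9 / MTBF
λ = 1 / 92194 ≈ 1.085e-05 failures/hour
FIT = 1e9 / 92194 ≈ 10847 failures per 1e9 hours (nearest whole number)

λ = 1.085e-05 /h, FIT = 10847


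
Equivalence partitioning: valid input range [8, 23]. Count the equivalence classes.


Valid range: [8, 23]
Class 1: x < 8 — invalid
Class 2: 8 ≤ x ≤ 23 — valid
Class 3: x > 23 — invalid
Total equivalence classes: 3

3 equivalence classes


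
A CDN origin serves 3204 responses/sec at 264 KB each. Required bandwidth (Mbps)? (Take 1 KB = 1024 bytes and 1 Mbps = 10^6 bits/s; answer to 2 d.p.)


Formula: Mbps = payload_bytes * RPS * 8 / 1e6
Payload per request = 264 KB = 264 * 1024 = 270336 bytes
Total bytes/sec = 270336 * 3204 = 866156544
Total bits/sec = 866156544 * 8 = 6929252352
Mbps = 6929252352 / 1e6 = 6929.25

6929.25 Mbps


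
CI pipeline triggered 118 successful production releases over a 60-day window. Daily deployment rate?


Formula: deployments per day = releases / days
= 118 / 60
= 1.967 deploys/day
(equivalently, 13.77 deploys/week)

1.967 deploys/day


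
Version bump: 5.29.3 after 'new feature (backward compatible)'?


Current: 5.29.3
Change category: 'new feature (backward compatible)' → minor bump
SemVer rule: minor bump → increment MINOR, reset PATCH to 0 (MAJOR unchanged)
New: 5.30.0

5.30.0


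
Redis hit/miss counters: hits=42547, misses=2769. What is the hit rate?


Formula: hit rate = hits / (hits + misses) * 100
hit rate = 42547 / (42547 + 2769) * 100
hit rate = 42547 / 45316 * 100
hit rate = 93.89%

93.89%


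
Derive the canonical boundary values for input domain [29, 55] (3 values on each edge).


Range: [29, 55]
Boundaries: just below min, min, min+1, max-1, max, just above max
Values: [28, 29, 30, 54, 55, 56]

[28, 29, 30, 54, 55, 56]


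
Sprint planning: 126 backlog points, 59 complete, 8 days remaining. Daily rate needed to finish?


Formula: Required rate = Remaining points / Days left
Remaining = 126 - 59 = 67 points
Required rate = 67 / 8 = 8.38 points/day

8.38 points/day


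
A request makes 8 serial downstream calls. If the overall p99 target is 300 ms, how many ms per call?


Formula: per_stage = total_budget / stages
per_stage = 300 / 8
per_stage = 37.5 ms

37.5 ms


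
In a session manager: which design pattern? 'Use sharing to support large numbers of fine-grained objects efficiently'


This matches the Flyweight pattern

Flyweight


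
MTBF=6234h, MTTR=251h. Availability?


Availability = MTBF / (MTBF + MTTR)
Availability = 6234 / (6234 + 251)
Availability = 6234 / 6485
Availability = 96.1295%

96.1295%


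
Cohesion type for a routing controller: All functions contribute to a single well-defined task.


Reasoning: Best: single purpose
Type: Functional cohesion

Functional cohesion


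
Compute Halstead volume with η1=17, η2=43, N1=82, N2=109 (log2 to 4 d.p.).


Formula: V = N * log2(η), where N = N1 + N2 and η = η1 + η2
η = 17 + 43 = 60
N = 82 + 109 = 191
log2(60) ≈ 5.9069
V = 191 * 5.9069 = 1128.22

1128.22


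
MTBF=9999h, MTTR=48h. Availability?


Availability = MTBF / (MTBF + MTTR)
Availability = 9999 / (9999 + 48)
Availability = 9999 / 10047
Availability = 99.5222%

99.5222%


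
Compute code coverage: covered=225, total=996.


Coverage = covered / total * 100
Coverage = 225 / 996 * 100
Coverage = 22.59%

22.59%


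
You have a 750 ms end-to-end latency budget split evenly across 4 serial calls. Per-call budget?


Formula: per_stage = total_budget / stages
per_stage = 750 / 4
per_stage = 187.5 ms

187.5 ms


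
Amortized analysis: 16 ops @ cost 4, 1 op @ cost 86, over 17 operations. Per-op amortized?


Formula: Amortized cost = Total cost / Operations
Total cost = (16 * 4) + (1 * 86)
Total cost = 64 + 86 = 150
Amortized = 150 / 17 = 8.8235

8.8235


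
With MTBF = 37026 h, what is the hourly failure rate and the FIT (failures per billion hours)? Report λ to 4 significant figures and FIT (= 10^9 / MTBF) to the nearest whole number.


Formula: λ = 1 / MTBF; FIT = λ × 1e9 = 1e9 / MTBF
λ = 1 / 37026 ≈ 2.701e-05 failures/hour
FIT = 1e9 / 37026 ≈ 27008 failures per 1e9 hours (nearest whole number)

λ = 2.701e-05 /h, FIT = 27008


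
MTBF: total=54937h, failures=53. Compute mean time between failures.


Formula: MTBF = Total operating time / Number of failures
MTBF = 54937 / 53
MTBF = 1036.55 hours

1036.55 hours


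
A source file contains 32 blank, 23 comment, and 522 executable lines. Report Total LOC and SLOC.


Total LOC = blank + comment + code
Total LOC = 32 + 23 + 522 = 577
SLOC (source only) = code = 522

Total LOC: 577, SLOC: 522


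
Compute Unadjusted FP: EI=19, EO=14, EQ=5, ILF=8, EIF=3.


UFP = EI*4 + EO*5 + EQ*4 + ILF*10 + EIF*7
UFP = 19*4 + 14*5 + 5*4 + 8*10 + 3*7
UFP = 76 + 70 + 20 + 80 + 21
UFP = 267

267


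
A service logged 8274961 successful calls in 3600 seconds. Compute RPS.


Formula: throughput = requests / seconds
throughput = 8274961 / 3600
throughput = 2298.6 requests/second

2298.6 requests/second


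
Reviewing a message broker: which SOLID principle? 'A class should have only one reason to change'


This describes the Single Responsibility Principle (SRP)

Single Responsibility Principle (SRP)


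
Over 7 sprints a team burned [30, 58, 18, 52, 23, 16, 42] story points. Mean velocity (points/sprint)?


Formula: Avg velocity = Total points / Number of sprints
Points: [30, 58, 18, 52, 23, 16, 42]
Sum = 30 + 58 + 18 + 52 + 23 + 16 + 42 = 239
Avg velocity = 239 / 7 = 34.14 points/sprint

34.14 points/sprint


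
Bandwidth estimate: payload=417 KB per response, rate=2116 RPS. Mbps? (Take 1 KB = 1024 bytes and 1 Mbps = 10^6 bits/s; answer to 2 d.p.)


Formula: Mbps = payload_bytes * RPS * 8 / 1e6
Payload per request = 417 KB = 417 * 1024 = 427008 bytes
Total bytes/sec = 427008 * 2116 = 903548928
Total bits/sec = 903548928 * 8 = 7228391424
Mbps = 7228391424 / 1e6 = 7228.39

7228.39 Mbps


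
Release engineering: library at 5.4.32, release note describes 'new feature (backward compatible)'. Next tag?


Current: 5.4.32
Change category: 'new feature (backward compatible)' → minor bump
SemVer rule: minor bump → increment MINOR, reset PATCH to 0 (MAJOR unchanged)
New: 5.5.0

5.5.0


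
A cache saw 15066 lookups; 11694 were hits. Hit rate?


Formula: hit rate = hits / (hits + misses) * 100
hit rate = 11694 / (11694 + 3372) * 100
hit rate = 11694 / 15066 * 100
hit rate = 77.62%

77.62%


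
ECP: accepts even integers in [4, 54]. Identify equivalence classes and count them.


Constraint: even integers in [4, 54]
Class 1: x < 4 — out-of-range invalid
Class 2: x in [4,54] but odd — wrong type invalid
Class 3: x in [4,54] and even — valid
Class 4: x > 54 — out-of-range invalid
Total equivalence classes: 4

4 equivalence classes


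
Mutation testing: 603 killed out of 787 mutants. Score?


Mutation score = killed / total * 100
Mutation score = 603 / 787 * 100
Mutation score = 76.62%

76.62%


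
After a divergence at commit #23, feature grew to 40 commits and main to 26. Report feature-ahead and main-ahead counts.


Common ancestor: commit #23
feature commits after divergence: 40 - 23 = 17
main commits after divergence: 26 - 23 = 3
feature is 17 commits ahead of main
main is 3 commits ahead of feature

feature ahead: 17, main ahead: 3


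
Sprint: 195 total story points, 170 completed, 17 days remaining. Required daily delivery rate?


Formula: Required rate = Remaining points / Days left
Remaining = 195 - 170 = 25 points
Required rate = 25 / 17 = 1.47 points/day

1.47 points/day


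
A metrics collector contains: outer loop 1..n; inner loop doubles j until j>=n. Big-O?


Reasoning: linear outer times logarithmic inner
Complexity: O(n log n)

O(n log n)


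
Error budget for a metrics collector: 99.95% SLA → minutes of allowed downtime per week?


Formula: allowed downtime = period * (100 - SLA) / 100
Period (week) = 10080 minutes
Unavailability fraction = (100 - 99.95) / 100
Allowed downtime = 10080 * (100 - 99.95) / 100
Allowed downtime = 5.04 minutes

5.04 minutes
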